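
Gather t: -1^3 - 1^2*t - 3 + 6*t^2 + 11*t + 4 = 6*t^2 + 10*t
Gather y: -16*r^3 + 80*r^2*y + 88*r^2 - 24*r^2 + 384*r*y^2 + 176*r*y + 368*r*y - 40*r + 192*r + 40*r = -16*r^3 + 64*r^2 + 384*r*y^2 + 192*r + y*(80*r^2 + 544*r)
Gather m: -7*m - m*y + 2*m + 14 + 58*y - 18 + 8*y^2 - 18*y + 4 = m*(-y - 5) + 8*y^2 + 40*y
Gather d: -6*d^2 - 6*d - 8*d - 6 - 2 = -6*d^2 - 14*d - 8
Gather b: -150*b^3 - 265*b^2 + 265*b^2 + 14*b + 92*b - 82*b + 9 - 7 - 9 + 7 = -150*b^3 + 24*b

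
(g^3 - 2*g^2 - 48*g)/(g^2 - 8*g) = g + 6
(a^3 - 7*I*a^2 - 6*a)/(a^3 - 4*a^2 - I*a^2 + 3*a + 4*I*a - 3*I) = a*(a - 6*I)/(a^2 - 4*a + 3)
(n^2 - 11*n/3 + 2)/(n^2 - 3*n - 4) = (-n^2 + 11*n/3 - 2)/(-n^2 + 3*n + 4)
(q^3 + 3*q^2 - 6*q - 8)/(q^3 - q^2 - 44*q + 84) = (q^2 + 5*q + 4)/(q^2 + q - 42)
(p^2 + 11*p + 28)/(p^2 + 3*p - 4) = (p + 7)/(p - 1)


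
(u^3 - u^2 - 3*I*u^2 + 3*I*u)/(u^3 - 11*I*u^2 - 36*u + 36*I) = u*(u - 1)/(u^2 - 8*I*u - 12)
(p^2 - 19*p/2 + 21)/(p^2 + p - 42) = (p - 7/2)/(p + 7)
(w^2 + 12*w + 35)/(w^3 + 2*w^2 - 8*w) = (w^2 + 12*w + 35)/(w*(w^2 + 2*w - 8))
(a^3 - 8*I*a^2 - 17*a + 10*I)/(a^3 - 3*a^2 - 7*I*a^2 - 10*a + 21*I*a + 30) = (a - I)/(a - 3)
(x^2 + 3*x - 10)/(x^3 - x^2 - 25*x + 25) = (x - 2)/(x^2 - 6*x + 5)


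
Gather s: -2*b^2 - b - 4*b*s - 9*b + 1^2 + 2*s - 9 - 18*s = -2*b^2 - 10*b + s*(-4*b - 16) - 8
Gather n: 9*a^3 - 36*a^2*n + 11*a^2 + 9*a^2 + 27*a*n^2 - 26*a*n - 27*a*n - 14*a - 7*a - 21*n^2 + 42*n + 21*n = 9*a^3 + 20*a^2 - 21*a + n^2*(27*a - 21) + n*(-36*a^2 - 53*a + 63)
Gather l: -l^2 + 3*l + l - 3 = -l^2 + 4*l - 3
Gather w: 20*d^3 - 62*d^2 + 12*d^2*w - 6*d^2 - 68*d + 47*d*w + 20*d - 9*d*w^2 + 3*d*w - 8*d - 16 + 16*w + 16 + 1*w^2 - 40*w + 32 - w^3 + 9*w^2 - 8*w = 20*d^3 - 68*d^2 - 56*d - w^3 + w^2*(10 - 9*d) + w*(12*d^2 + 50*d - 32) + 32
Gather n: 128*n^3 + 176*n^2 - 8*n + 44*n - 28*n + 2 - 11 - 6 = 128*n^3 + 176*n^2 + 8*n - 15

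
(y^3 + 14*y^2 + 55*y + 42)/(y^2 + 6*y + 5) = (y^2 + 13*y + 42)/(y + 5)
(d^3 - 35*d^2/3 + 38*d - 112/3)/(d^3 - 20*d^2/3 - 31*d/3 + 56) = (d - 2)/(d + 3)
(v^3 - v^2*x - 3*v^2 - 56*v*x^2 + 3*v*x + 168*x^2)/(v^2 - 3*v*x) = (v^3 - v^2*x - 3*v^2 - 56*v*x^2 + 3*v*x + 168*x^2)/(v*(v - 3*x))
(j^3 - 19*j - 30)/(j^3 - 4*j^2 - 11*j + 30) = (j + 2)/(j - 2)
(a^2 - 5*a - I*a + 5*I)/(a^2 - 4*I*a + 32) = (a^2 - 5*a - I*a + 5*I)/(a^2 - 4*I*a + 32)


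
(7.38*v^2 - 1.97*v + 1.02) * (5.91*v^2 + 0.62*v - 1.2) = 43.6158*v^4 - 7.0671*v^3 - 4.0492*v^2 + 2.9964*v - 1.224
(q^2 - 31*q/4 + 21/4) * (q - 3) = q^3 - 43*q^2/4 + 57*q/2 - 63/4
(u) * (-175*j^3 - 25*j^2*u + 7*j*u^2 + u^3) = -175*j^3*u - 25*j^2*u^2 + 7*j*u^3 + u^4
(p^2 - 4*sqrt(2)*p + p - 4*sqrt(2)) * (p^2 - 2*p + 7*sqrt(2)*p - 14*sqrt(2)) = p^4 - p^3 + 3*sqrt(2)*p^3 - 58*p^2 - 3*sqrt(2)*p^2 - 6*sqrt(2)*p + 56*p + 112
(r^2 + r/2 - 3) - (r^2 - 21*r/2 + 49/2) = 11*r - 55/2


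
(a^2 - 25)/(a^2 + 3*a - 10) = (a - 5)/(a - 2)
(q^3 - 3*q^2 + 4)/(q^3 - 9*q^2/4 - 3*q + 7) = 4*(q + 1)/(4*q + 7)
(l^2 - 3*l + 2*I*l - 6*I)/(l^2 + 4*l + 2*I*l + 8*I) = (l - 3)/(l + 4)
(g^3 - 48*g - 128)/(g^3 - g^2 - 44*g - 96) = (g + 4)/(g + 3)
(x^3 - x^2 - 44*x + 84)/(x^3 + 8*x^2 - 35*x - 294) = (x - 2)/(x + 7)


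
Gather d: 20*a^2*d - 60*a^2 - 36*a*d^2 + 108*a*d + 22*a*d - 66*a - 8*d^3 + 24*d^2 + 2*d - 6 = -60*a^2 - 66*a - 8*d^3 + d^2*(24 - 36*a) + d*(20*a^2 + 130*a + 2) - 6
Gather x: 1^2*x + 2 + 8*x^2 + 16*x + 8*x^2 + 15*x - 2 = 16*x^2 + 32*x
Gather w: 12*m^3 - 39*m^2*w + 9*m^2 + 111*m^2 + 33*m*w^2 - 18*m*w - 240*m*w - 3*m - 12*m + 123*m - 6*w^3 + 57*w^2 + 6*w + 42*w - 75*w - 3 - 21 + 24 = 12*m^3 + 120*m^2 + 108*m - 6*w^3 + w^2*(33*m + 57) + w*(-39*m^2 - 258*m - 27)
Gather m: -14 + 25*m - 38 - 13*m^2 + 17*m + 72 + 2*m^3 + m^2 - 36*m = 2*m^3 - 12*m^2 + 6*m + 20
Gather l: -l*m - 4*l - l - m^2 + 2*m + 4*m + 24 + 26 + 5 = l*(-m - 5) - m^2 + 6*m + 55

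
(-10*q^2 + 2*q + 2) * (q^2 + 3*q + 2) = -10*q^4 - 28*q^3 - 12*q^2 + 10*q + 4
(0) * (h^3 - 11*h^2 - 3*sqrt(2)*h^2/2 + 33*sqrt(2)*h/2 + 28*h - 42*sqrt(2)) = 0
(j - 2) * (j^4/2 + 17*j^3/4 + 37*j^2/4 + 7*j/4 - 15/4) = j^5/2 + 13*j^4/4 + 3*j^3/4 - 67*j^2/4 - 29*j/4 + 15/2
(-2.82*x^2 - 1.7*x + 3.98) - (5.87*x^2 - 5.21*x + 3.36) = -8.69*x^2 + 3.51*x + 0.62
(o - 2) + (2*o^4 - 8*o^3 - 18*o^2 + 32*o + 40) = 2*o^4 - 8*o^3 - 18*o^2 + 33*o + 38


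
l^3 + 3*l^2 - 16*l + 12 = (l - 2)*(l - 1)*(l + 6)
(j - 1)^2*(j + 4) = j^3 + 2*j^2 - 7*j + 4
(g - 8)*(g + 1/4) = g^2 - 31*g/4 - 2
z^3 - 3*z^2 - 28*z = z*(z - 7)*(z + 4)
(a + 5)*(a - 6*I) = a^2 + 5*a - 6*I*a - 30*I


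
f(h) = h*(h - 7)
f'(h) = 2*h - 7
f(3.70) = -12.21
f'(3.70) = 0.40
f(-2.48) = 23.51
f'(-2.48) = -11.96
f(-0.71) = 5.47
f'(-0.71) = -8.42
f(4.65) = -10.93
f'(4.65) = 2.30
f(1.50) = -8.25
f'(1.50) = -4.00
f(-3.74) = 40.17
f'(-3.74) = -14.48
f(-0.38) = 2.80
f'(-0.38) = -7.76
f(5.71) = -7.37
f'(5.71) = 4.42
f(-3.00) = 30.00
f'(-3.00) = -13.00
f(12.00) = 60.00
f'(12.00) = 17.00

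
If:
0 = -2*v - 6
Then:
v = -3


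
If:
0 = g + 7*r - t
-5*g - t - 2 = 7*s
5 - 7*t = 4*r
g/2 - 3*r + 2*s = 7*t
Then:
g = -4204/803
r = 631/803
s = 2743/803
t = 213/803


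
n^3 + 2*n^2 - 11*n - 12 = (n - 3)*(n + 1)*(n + 4)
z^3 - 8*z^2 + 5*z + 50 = (z - 5)^2*(z + 2)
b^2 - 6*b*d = b*(b - 6*d)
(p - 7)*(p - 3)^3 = p^4 - 16*p^3 + 90*p^2 - 216*p + 189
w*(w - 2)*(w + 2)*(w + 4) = w^4 + 4*w^3 - 4*w^2 - 16*w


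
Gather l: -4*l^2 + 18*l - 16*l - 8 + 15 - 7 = -4*l^2 + 2*l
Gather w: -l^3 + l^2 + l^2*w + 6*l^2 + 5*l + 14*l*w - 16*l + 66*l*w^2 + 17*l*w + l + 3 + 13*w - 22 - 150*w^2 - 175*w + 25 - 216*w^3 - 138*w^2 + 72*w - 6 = -l^3 + 7*l^2 - 10*l - 216*w^3 + w^2*(66*l - 288) + w*(l^2 + 31*l - 90)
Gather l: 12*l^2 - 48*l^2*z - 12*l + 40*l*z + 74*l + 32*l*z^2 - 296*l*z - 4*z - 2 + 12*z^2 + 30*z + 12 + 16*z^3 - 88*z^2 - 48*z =l^2*(12 - 48*z) + l*(32*z^2 - 256*z + 62) + 16*z^3 - 76*z^2 - 22*z + 10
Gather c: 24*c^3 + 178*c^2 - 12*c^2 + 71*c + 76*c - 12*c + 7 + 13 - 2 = 24*c^3 + 166*c^2 + 135*c + 18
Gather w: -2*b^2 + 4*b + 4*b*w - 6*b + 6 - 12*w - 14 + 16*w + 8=-2*b^2 - 2*b + w*(4*b + 4)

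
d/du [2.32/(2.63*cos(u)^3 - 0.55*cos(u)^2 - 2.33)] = (18.3048*cos(u) - 2.552)*sin(u)*cos(u)/(-2.63*cos(u)^3 + 0.55*cos(u)^2 + 2.33)^2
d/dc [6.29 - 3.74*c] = -3.74000000000000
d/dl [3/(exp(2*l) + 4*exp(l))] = 6*(-exp(l) - 2)*exp(-l)/(exp(l) + 4)^2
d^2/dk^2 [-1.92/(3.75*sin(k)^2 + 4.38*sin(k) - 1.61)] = (108.0*sin(k)^4 + 94.608*sin(k)^3 - 78.797952*sin(k)^2 - 175.676544*sin(k) - 96.852096)/(3.75*sin(k)^2 + 4.38*sin(k) - 1.61)^3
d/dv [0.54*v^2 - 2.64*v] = 1.08*v - 2.64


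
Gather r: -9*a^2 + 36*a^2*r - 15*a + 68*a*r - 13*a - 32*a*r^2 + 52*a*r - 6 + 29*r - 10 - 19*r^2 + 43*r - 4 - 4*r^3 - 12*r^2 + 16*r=-9*a^2 - 28*a - 4*r^3 + r^2*(-32*a - 31) + r*(36*a^2 + 120*a + 88) - 20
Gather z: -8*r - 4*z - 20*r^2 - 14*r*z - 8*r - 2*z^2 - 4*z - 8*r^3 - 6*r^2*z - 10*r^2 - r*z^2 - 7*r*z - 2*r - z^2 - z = -8*r^3 - 30*r^2 - 18*r + z^2*(-r - 3) + z*(-6*r^2 - 21*r - 9)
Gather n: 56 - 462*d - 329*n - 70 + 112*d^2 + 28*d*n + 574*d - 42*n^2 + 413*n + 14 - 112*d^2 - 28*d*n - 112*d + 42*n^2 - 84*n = 0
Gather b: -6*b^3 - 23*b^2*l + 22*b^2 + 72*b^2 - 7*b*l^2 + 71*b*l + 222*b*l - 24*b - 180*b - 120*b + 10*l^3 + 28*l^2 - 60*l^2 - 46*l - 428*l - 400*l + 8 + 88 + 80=-6*b^3 + b^2*(94 - 23*l) + b*(-7*l^2 + 293*l - 324) + 10*l^3 - 32*l^2 - 874*l + 176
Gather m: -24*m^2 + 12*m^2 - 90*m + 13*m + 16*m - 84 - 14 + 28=-12*m^2 - 61*m - 70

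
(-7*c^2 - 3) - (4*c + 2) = -7*c^2 - 4*c - 5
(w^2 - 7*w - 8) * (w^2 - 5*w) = w^4 - 12*w^3 + 27*w^2 + 40*w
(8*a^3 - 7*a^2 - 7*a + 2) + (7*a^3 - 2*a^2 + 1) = 15*a^3 - 9*a^2 - 7*a + 3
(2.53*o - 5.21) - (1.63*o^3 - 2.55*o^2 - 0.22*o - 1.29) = -1.63*o^3 + 2.55*o^2 + 2.75*o - 3.92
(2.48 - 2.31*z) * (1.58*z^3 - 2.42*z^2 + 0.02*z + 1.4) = -3.6498*z^4 + 9.5086*z^3 - 6.0478*z^2 - 3.1844*z + 3.472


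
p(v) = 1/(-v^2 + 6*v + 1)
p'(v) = (2*v - 6)/(-v^2 + 6*v + 1)^2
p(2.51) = 0.10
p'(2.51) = -0.01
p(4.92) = 0.16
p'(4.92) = 0.10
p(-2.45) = -0.05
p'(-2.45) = -0.03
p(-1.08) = -0.15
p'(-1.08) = -0.18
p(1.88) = 0.11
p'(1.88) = -0.03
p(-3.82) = -0.03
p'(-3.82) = -0.01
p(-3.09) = -0.04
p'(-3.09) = -0.02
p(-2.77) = -0.04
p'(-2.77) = -0.02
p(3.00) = 0.10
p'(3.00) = 0.00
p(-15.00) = 0.00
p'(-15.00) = 0.00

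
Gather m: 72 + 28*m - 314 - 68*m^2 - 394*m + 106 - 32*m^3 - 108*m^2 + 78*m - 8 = -32*m^3 - 176*m^2 - 288*m - 144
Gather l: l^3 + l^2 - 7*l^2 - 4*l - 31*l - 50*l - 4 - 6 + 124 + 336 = l^3 - 6*l^2 - 85*l + 450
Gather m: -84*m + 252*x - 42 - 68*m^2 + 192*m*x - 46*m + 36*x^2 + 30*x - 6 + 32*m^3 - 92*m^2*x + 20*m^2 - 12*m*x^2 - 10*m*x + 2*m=32*m^3 + m^2*(-92*x - 48) + m*(-12*x^2 + 182*x - 128) + 36*x^2 + 282*x - 48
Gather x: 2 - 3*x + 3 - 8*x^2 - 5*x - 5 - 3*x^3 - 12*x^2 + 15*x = -3*x^3 - 20*x^2 + 7*x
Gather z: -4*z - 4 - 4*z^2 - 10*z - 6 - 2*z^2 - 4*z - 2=-6*z^2 - 18*z - 12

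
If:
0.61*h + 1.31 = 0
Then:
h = -2.15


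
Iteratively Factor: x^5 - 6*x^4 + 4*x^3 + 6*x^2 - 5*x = (x + 1)*(x^4 - 7*x^3 + 11*x^2 - 5*x) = x*(x + 1)*(x^3 - 7*x^2 + 11*x - 5) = x*(x - 5)*(x + 1)*(x^2 - 2*x + 1) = x*(x - 5)*(x - 1)*(x + 1)*(x - 1)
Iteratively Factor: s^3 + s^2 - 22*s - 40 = (s - 5)*(s^2 + 6*s + 8) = (s - 5)*(s + 2)*(s + 4)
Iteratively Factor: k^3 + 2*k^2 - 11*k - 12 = (k + 1)*(k^2 + k - 12) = (k + 1)*(k + 4)*(k - 3)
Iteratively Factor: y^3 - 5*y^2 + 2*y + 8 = (y + 1)*(y^2 - 6*y + 8) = (y - 2)*(y + 1)*(y - 4)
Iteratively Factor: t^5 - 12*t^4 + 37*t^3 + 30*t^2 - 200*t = (t - 4)*(t^4 - 8*t^3 + 5*t^2 + 50*t) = (t - 4)*(t + 2)*(t^3 - 10*t^2 + 25*t) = t*(t - 4)*(t + 2)*(t^2 - 10*t + 25) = t*(t - 5)*(t - 4)*(t + 2)*(t - 5)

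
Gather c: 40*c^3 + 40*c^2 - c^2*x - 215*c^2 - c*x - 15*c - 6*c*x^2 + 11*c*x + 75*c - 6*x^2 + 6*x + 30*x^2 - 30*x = 40*c^3 + c^2*(-x - 175) + c*(-6*x^2 + 10*x + 60) + 24*x^2 - 24*x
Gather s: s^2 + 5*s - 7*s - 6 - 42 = s^2 - 2*s - 48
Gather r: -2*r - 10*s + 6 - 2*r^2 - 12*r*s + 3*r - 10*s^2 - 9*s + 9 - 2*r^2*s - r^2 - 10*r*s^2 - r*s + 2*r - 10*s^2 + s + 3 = r^2*(-2*s - 3) + r*(-10*s^2 - 13*s + 3) - 20*s^2 - 18*s + 18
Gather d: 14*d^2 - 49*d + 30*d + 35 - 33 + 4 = 14*d^2 - 19*d + 6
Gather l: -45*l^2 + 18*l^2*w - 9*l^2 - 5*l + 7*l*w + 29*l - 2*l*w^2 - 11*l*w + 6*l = l^2*(18*w - 54) + l*(-2*w^2 - 4*w + 30)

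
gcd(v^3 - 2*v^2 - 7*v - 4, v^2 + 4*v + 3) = v + 1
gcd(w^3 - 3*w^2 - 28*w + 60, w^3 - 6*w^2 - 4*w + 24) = w^2 - 8*w + 12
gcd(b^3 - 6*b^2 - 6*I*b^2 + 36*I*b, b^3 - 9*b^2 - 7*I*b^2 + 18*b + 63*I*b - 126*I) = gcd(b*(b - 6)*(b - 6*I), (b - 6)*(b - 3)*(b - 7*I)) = b - 6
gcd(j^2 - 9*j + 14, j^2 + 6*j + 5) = 1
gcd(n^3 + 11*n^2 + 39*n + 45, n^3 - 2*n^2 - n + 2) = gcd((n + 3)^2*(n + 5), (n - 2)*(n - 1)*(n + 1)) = 1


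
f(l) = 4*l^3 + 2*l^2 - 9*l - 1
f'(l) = 12*l^2 + 4*l - 9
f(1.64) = 7.26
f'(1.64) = 29.84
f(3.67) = 190.63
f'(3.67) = 167.31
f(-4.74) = -339.39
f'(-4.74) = 241.65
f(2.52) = 53.03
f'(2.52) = 77.28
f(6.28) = 1012.05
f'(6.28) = 489.38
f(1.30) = -0.53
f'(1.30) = 16.48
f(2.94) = 91.48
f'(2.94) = 106.48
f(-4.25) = -233.69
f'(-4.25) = 190.75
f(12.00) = 7091.00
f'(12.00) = 1767.00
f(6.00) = 881.00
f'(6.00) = 447.00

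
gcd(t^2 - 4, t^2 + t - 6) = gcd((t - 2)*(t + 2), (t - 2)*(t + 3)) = t - 2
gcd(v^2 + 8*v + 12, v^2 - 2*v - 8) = v + 2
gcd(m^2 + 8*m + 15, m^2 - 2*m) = 1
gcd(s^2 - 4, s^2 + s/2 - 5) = s - 2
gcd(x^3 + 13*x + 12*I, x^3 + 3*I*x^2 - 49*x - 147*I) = x + 3*I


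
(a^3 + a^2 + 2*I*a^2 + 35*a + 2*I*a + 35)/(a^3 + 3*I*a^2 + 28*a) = (a^2 + a*(1 - 5*I) - 5*I)/(a*(a - 4*I))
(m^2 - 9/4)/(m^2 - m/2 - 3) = (m - 3/2)/(m - 2)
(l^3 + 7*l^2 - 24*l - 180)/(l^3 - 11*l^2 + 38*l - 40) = (l^2 + 12*l + 36)/(l^2 - 6*l + 8)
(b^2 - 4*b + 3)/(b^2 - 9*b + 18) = (b - 1)/(b - 6)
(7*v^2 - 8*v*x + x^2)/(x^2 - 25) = (7*v^2 - 8*v*x + x^2)/(x^2 - 25)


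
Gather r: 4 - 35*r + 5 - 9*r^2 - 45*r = -9*r^2 - 80*r + 9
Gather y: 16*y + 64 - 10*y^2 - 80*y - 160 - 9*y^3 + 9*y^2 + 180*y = -9*y^3 - y^2 + 116*y - 96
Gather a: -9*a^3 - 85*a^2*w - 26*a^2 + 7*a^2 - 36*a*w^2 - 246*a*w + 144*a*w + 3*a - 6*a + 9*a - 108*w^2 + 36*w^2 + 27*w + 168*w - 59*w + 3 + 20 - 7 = -9*a^3 + a^2*(-85*w - 19) + a*(-36*w^2 - 102*w + 6) - 72*w^2 + 136*w + 16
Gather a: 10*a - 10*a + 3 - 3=0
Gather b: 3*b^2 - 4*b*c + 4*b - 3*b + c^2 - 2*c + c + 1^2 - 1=3*b^2 + b*(1 - 4*c) + c^2 - c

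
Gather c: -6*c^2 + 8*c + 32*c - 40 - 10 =-6*c^2 + 40*c - 50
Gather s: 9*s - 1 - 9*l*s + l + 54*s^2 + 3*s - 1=l + 54*s^2 + s*(12 - 9*l) - 2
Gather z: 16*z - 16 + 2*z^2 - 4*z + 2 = 2*z^2 + 12*z - 14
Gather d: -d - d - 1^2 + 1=-2*d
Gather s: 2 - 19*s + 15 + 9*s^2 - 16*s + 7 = 9*s^2 - 35*s + 24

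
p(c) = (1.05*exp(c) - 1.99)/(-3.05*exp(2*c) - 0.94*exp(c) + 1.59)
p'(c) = (1.05*exp(c) - 1.99)*(6.1*exp(2*c) + 0.94*exp(c))/(-3.05*exp(2*c) - 0.94*exp(c) + 1.59)^2 + 1.05*exp(c)/(-3.05*exp(2*c) - 0.94*exp(c) + 1.59)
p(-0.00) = 0.39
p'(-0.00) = -1.59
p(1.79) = -0.04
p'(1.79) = 0.02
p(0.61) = 0.01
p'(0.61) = -0.20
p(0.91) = -0.03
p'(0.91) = -0.07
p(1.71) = -0.04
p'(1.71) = 0.02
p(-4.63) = -1.25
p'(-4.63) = -0.00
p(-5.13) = -1.25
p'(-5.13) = -0.00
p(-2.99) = -1.26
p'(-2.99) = -0.02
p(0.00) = 0.39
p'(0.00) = -1.59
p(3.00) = -0.02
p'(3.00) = 0.01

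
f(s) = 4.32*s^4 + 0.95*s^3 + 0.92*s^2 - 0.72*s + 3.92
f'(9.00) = 12843.81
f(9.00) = 29108.03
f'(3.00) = 497.01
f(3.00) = 385.61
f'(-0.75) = -7.79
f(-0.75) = 5.94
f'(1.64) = 86.18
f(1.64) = 40.65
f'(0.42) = 1.84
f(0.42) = 3.98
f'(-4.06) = -1117.65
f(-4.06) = 1132.21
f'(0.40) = 1.58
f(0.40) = 3.95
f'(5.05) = 2306.70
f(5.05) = 2955.73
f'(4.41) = 1544.86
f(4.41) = 1734.06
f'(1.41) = 55.98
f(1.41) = 24.47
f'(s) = 17.28*s^3 + 2.85*s^2 + 1.84*s - 0.72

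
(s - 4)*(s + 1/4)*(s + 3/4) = s^3 - 3*s^2 - 61*s/16 - 3/4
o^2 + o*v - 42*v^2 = (o - 6*v)*(o + 7*v)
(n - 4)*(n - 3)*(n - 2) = n^3 - 9*n^2 + 26*n - 24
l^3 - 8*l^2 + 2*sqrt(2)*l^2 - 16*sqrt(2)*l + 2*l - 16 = (l - 8)*(l + sqrt(2))^2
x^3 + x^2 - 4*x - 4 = (x - 2)*(x + 1)*(x + 2)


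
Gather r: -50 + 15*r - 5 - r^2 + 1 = -r^2 + 15*r - 54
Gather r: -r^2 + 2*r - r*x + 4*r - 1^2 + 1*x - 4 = -r^2 + r*(6 - x) + x - 5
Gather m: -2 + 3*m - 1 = 3*m - 3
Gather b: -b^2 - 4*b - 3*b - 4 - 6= -b^2 - 7*b - 10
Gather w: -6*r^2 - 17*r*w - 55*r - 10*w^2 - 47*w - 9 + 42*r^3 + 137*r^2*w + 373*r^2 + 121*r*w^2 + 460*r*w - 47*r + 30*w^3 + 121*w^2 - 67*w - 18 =42*r^3 + 367*r^2 - 102*r + 30*w^3 + w^2*(121*r + 111) + w*(137*r^2 + 443*r - 114) - 27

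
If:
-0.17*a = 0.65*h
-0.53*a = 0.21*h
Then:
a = 0.00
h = 0.00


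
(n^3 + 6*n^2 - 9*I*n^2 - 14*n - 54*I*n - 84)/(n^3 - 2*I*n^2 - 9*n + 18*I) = (n^2 + n*(6 - 7*I) - 42*I)/(n^2 - 9)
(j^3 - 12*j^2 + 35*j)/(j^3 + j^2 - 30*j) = (j - 7)/(j + 6)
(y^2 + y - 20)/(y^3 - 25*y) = (y - 4)/(y*(y - 5))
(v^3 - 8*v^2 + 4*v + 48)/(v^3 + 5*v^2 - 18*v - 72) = (v^2 - 4*v - 12)/(v^2 + 9*v + 18)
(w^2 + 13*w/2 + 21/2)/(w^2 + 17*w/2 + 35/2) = (w + 3)/(w + 5)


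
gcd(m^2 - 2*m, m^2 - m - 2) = m - 2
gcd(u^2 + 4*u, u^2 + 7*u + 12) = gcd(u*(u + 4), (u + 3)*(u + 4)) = u + 4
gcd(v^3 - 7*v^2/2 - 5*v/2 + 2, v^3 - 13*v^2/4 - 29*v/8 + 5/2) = v^2 - 9*v/2 + 2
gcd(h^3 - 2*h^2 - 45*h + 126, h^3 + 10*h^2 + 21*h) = h + 7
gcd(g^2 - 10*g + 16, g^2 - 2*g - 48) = g - 8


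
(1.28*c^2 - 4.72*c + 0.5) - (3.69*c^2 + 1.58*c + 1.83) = -2.41*c^2 - 6.3*c - 1.33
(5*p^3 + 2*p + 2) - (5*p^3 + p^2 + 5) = -p^2 + 2*p - 3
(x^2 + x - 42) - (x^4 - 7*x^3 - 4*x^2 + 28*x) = -x^4 + 7*x^3 + 5*x^2 - 27*x - 42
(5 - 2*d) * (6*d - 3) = -12*d^2 + 36*d - 15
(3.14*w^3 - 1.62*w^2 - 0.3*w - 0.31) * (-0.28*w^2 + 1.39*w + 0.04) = -0.8792*w^5 + 4.8182*w^4 - 2.0422*w^3 - 0.395*w^2 - 0.4429*w - 0.0124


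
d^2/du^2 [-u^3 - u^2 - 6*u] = -6*u - 2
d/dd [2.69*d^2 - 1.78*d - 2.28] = 5.38*d - 1.78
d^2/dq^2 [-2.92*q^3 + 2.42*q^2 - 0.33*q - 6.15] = 4.84 - 17.52*q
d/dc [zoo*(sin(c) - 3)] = zoo*cos(c)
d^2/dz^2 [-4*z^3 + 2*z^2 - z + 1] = 4 - 24*z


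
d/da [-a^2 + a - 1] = 1 - 2*a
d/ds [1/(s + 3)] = -1/(s + 3)^2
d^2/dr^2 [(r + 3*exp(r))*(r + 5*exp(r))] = 8*r*exp(r) + 60*exp(2*r) + 16*exp(r) + 2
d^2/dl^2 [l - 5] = 0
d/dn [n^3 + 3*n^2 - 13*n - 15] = 3*n^2 + 6*n - 13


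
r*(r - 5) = r^2 - 5*r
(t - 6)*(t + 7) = t^2 + t - 42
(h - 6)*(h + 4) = h^2 - 2*h - 24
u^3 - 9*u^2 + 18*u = u*(u - 6)*(u - 3)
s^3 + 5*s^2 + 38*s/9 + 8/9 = (s + 1/3)*(s + 2/3)*(s + 4)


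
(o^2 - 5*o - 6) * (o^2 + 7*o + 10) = o^4 + 2*o^3 - 31*o^2 - 92*o - 60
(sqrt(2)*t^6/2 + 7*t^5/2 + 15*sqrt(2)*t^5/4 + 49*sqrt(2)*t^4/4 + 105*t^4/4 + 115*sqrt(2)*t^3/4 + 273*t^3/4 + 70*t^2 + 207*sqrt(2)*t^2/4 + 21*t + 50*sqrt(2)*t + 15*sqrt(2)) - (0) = sqrt(2)*t^6/2 + 7*t^5/2 + 15*sqrt(2)*t^5/4 + 49*sqrt(2)*t^4/4 + 105*t^4/4 + 115*sqrt(2)*t^3/4 + 273*t^3/4 + 70*t^2 + 207*sqrt(2)*t^2/4 + 21*t + 50*sqrt(2)*t + 15*sqrt(2)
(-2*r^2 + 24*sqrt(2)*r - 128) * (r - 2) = -2*r^3 + 4*r^2 + 24*sqrt(2)*r^2 - 128*r - 48*sqrt(2)*r + 256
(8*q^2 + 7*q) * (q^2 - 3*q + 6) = 8*q^4 - 17*q^3 + 27*q^2 + 42*q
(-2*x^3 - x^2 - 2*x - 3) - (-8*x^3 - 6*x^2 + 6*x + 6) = 6*x^3 + 5*x^2 - 8*x - 9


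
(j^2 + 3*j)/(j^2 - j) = (j + 3)/(j - 1)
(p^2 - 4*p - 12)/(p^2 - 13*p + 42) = (p + 2)/(p - 7)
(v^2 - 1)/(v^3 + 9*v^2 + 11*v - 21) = (v + 1)/(v^2 + 10*v + 21)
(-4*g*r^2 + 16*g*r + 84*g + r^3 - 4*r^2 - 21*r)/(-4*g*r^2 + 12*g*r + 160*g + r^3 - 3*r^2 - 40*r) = (r^2 - 4*r - 21)/(r^2 - 3*r - 40)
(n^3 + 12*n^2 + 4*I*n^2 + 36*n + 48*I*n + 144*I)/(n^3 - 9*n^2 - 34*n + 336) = (n^2 + n*(6 + 4*I) + 24*I)/(n^2 - 15*n + 56)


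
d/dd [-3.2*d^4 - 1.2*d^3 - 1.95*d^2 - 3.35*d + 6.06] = -12.8*d^3 - 3.6*d^2 - 3.9*d - 3.35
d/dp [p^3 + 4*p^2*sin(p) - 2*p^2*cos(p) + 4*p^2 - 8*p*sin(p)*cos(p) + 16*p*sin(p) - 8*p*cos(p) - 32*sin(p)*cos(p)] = 2*p^2*sin(p) + 4*p^2*cos(p) + 3*p^2 + 16*p*sin(p) + 12*p*cos(p) - 8*p*cos(2*p) + 8*p + 16*sin(p) - 4*sin(2*p) - 8*cos(p) - 32*cos(2*p)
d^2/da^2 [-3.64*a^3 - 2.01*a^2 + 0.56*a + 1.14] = -21.84*a - 4.02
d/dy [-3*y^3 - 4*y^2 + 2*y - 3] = -9*y^2 - 8*y + 2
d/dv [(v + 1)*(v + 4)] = 2*v + 5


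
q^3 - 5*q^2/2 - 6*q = q*(q - 4)*(q + 3/2)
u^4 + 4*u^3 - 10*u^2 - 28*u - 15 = (u - 3)*(u + 1)^2*(u + 5)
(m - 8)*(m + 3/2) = m^2 - 13*m/2 - 12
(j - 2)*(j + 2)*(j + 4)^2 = j^4 + 8*j^3 + 12*j^2 - 32*j - 64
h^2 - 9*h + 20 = (h - 5)*(h - 4)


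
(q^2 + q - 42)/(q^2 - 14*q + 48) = (q + 7)/(q - 8)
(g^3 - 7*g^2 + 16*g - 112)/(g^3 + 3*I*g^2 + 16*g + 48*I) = (g - 7)/(g + 3*I)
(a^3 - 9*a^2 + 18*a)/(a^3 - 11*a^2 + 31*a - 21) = a*(a - 6)/(a^2 - 8*a + 7)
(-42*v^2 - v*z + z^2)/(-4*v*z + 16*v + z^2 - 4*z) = (42*v^2 + v*z - z^2)/(4*v*z - 16*v - z^2 + 4*z)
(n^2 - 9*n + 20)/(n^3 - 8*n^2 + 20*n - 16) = (n - 5)/(n^2 - 4*n + 4)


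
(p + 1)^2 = p^2 + 2*p + 1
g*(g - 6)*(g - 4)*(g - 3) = g^4 - 13*g^3 + 54*g^2 - 72*g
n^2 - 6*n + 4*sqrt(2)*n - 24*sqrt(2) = (n - 6)*(n + 4*sqrt(2))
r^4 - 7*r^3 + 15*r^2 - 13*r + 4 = (r - 4)*(r - 1)^3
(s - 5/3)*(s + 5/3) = s^2 - 25/9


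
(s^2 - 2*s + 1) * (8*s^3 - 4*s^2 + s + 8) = 8*s^5 - 20*s^4 + 17*s^3 + 2*s^2 - 15*s + 8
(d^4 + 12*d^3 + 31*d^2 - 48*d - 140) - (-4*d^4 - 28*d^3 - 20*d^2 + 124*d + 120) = 5*d^4 + 40*d^3 + 51*d^2 - 172*d - 260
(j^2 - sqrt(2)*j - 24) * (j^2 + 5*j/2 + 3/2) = j^4 - sqrt(2)*j^3 + 5*j^3/2 - 45*j^2/2 - 5*sqrt(2)*j^2/2 - 60*j - 3*sqrt(2)*j/2 - 36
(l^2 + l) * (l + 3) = l^3 + 4*l^2 + 3*l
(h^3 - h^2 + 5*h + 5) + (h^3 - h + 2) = 2*h^3 - h^2 + 4*h + 7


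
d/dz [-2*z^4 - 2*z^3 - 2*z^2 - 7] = 2*z*(-4*z^2 - 3*z - 2)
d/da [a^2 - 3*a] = 2*a - 3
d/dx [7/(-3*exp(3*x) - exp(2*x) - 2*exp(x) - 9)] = (63*exp(2*x) + 14*exp(x) + 14)*exp(x)/(3*exp(3*x) + exp(2*x) + 2*exp(x) + 9)^2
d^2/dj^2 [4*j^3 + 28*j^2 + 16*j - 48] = 24*j + 56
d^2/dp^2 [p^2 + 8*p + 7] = 2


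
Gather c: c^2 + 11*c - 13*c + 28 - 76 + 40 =c^2 - 2*c - 8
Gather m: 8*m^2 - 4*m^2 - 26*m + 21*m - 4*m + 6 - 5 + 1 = 4*m^2 - 9*m + 2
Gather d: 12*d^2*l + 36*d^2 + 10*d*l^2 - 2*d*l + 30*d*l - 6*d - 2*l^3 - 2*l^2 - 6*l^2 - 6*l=d^2*(12*l + 36) + d*(10*l^2 + 28*l - 6) - 2*l^3 - 8*l^2 - 6*l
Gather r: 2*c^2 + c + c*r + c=2*c^2 + c*r + 2*c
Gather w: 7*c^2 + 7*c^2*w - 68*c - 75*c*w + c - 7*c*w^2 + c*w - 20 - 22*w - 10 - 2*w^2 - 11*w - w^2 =7*c^2 - 67*c + w^2*(-7*c - 3) + w*(7*c^2 - 74*c - 33) - 30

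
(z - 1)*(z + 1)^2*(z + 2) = z^4 + 3*z^3 + z^2 - 3*z - 2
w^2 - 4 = (w - 2)*(w + 2)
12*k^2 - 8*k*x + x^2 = (-6*k + x)*(-2*k + x)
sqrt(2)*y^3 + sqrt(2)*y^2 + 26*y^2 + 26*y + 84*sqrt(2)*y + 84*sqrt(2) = (y + 6*sqrt(2))*(y + 7*sqrt(2))*(sqrt(2)*y + sqrt(2))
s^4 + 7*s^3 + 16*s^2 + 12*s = s*(s + 2)^2*(s + 3)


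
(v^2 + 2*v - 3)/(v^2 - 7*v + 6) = (v + 3)/(v - 6)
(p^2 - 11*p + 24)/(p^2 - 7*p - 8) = (p - 3)/(p + 1)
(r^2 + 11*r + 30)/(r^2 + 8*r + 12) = (r + 5)/(r + 2)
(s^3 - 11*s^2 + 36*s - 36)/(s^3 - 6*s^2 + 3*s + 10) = (s^2 - 9*s + 18)/(s^2 - 4*s - 5)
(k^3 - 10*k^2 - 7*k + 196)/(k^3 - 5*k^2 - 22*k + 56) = (k - 7)/(k - 2)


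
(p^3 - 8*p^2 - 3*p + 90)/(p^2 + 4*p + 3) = (p^2 - 11*p + 30)/(p + 1)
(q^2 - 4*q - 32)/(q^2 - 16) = (q - 8)/(q - 4)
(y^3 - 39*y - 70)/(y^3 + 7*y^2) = (y^3 - 39*y - 70)/(y^2*(y + 7))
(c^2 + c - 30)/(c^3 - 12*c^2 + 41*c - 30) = (c + 6)/(c^2 - 7*c + 6)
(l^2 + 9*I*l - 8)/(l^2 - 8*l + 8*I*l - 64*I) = (l + I)/(l - 8)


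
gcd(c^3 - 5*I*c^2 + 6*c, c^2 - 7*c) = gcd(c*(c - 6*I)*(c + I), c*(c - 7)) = c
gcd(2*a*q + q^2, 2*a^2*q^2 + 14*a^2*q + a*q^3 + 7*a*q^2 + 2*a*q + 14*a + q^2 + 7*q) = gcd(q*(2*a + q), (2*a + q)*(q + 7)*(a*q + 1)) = 2*a + q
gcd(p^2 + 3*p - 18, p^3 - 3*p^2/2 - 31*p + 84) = p + 6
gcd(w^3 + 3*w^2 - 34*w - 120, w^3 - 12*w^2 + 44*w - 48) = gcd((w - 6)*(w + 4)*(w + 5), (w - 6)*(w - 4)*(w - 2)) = w - 6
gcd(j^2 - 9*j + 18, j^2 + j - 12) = j - 3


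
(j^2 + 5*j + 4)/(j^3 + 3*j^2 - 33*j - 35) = (j + 4)/(j^2 + 2*j - 35)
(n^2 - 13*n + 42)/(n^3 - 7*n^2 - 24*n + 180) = (n - 7)/(n^2 - n - 30)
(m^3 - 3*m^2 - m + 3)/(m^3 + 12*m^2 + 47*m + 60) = (m^3 - 3*m^2 - m + 3)/(m^3 + 12*m^2 + 47*m + 60)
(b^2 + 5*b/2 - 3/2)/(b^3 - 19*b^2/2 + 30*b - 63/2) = (2*b^2 + 5*b - 3)/(2*b^3 - 19*b^2 + 60*b - 63)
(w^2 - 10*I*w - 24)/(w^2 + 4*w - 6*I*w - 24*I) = (w - 4*I)/(w + 4)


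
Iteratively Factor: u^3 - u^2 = (u)*(u^2 - u) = u*(u - 1)*(u)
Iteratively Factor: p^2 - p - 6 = (p - 3)*(p + 2)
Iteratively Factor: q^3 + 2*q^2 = (q)*(q^2 + 2*q) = q*(q + 2)*(q)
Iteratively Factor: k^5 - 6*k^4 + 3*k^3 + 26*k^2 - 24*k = (k)*(k^4 - 6*k^3 + 3*k^2 + 26*k - 24) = k*(k - 3)*(k^3 - 3*k^2 - 6*k + 8) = k*(k - 3)*(k + 2)*(k^2 - 5*k + 4) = k*(k - 4)*(k - 3)*(k + 2)*(k - 1)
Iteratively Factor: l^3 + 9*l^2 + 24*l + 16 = (l + 1)*(l^2 + 8*l + 16) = (l + 1)*(l + 4)*(l + 4)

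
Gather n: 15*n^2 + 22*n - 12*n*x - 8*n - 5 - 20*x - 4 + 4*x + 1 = 15*n^2 + n*(14 - 12*x) - 16*x - 8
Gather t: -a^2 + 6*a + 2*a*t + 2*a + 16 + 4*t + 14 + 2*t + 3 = -a^2 + 8*a + t*(2*a + 6) + 33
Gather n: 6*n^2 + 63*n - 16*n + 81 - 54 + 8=6*n^2 + 47*n + 35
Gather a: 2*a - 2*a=0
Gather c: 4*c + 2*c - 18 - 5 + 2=6*c - 21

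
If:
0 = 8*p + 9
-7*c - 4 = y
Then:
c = -y/7 - 4/7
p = -9/8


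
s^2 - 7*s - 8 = (s - 8)*(s + 1)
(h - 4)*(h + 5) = h^2 + h - 20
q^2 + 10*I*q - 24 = (q + 4*I)*(q + 6*I)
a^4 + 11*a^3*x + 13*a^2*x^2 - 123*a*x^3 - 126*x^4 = (a - 3*x)*(a + x)*(a + 6*x)*(a + 7*x)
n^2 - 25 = (n - 5)*(n + 5)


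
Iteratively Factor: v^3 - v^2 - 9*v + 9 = (v - 3)*(v^2 + 2*v - 3) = (v - 3)*(v + 3)*(v - 1)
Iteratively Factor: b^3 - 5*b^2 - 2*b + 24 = (b - 4)*(b^2 - b - 6) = (b - 4)*(b + 2)*(b - 3)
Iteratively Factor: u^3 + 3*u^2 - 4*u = (u)*(u^2 + 3*u - 4) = u*(u + 4)*(u - 1)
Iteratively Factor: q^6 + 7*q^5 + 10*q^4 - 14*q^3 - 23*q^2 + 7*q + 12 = (q - 1)*(q^5 + 8*q^4 + 18*q^3 + 4*q^2 - 19*q - 12) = (q - 1)*(q + 3)*(q^4 + 5*q^3 + 3*q^2 - 5*q - 4) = (q - 1)^2*(q + 3)*(q^3 + 6*q^2 + 9*q + 4) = (q - 1)^2*(q + 1)*(q + 3)*(q^2 + 5*q + 4) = (q - 1)^2*(q + 1)^2*(q + 3)*(q + 4)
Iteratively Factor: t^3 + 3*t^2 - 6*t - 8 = (t + 1)*(t^2 + 2*t - 8) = (t + 1)*(t + 4)*(t - 2)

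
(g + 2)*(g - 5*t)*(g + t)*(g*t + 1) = g^4*t - 4*g^3*t^2 + 2*g^3*t + g^3 - 5*g^2*t^3 - 8*g^2*t^2 - 4*g^2*t + 2*g^2 - 10*g*t^3 - 5*g*t^2 - 8*g*t - 10*t^2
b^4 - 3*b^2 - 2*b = b*(b - 2)*(b + 1)^2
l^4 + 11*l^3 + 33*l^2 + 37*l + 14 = (l + 1)^2*(l + 2)*(l + 7)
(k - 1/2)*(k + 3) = k^2 + 5*k/2 - 3/2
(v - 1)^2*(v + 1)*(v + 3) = v^4 + 2*v^3 - 4*v^2 - 2*v + 3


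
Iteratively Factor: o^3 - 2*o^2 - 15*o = (o + 3)*(o^2 - 5*o) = o*(o + 3)*(o - 5)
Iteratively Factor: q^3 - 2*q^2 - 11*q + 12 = (q - 4)*(q^2 + 2*q - 3) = (q - 4)*(q - 1)*(q + 3)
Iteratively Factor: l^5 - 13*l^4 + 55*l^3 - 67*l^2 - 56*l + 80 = (l + 1)*(l^4 - 14*l^3 + 69*l^2 - 136*l + 80) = (l - 5)*(l + 1)*(l^3 - 9*l^2 + 24*l - 16) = (l - 5)*(l - 1)*(l + 1)*(l^2 - 8*l + 16) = (l - 5)*(l - 4)*(l - 1)*(l + 1)*(l - 4)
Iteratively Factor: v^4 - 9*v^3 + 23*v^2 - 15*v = (v)*(v^3 - 9*v^2 + 23*v - 15) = v*(v - 1)*(v^2 - 8*v + 15) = v*(v - 5)*(v - 1)*(v - 3)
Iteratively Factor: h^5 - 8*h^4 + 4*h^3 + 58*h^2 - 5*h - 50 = (h - 5)*(h^4 - 3*h^3 - 11*h^2 + 3*h + 10) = (h - 5)*(h + 1)*(h^3 - 4*h^2 - 7*h + 10) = (h - 5)^2*(h + 1)*(h^2 + h - 2) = (h - 5)^2*(h + 1)*(h + 2)*(h - 1)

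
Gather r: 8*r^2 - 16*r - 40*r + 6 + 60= 8*r^2 - 56*r + 66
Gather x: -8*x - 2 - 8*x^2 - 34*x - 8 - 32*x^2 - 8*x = -40*x^2 - 50*x - 10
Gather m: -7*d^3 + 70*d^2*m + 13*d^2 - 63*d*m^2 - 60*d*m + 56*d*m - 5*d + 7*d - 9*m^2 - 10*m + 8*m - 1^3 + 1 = -7*d^3 + 13*d^2 + 2*d + m^2*(-63*d - 9) + m*(70*d^2 - 4*d - 2)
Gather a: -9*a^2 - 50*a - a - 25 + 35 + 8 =-9*a^2 - 51*a + 18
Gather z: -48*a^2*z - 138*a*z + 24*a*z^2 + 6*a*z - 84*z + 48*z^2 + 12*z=z^2*(24*a + 48) + z*(-48*a^2 - 132*a - 72)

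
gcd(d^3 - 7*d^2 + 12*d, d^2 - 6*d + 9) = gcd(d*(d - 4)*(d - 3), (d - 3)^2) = d - 3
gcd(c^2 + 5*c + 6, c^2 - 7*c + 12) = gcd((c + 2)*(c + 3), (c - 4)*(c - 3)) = 1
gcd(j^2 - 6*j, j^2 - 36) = j - 6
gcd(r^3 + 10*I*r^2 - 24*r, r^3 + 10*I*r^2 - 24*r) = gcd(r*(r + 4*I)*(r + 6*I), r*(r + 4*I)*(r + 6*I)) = r^3 + 10*I*r^2 - 24*r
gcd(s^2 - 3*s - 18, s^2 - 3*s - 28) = 1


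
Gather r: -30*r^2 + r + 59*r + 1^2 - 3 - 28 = -30*r^2 + 60*r - 30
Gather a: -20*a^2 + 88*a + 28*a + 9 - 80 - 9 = -20*a^2 + 116*a - 80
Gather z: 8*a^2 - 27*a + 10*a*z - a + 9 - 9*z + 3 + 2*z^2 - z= 8*a^2 - 28*a + 2*z^2 + z*(10*a - 10) + 12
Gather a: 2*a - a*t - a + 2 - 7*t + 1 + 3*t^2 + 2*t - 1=a*(1 - t) + 3*t^2 - 5*t + 2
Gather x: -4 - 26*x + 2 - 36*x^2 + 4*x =-36*x^2 - 22*x - 2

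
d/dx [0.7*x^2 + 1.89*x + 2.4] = 1.4*x + 1.89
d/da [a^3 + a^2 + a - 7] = 3*a^2 + 2*a + 1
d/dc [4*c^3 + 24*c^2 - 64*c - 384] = 12*c^2 + 48*c - 64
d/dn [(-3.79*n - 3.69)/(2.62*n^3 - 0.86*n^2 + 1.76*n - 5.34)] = (19.8596*n^3 + 25.744*n^2 - 6.3468*n + 26.733)/(6.8644*n^6 - 4.5064*n^5 + 9.962*n^4 - 31.0088*n^3 + 12.2824*n^2 - 18.7968*n + 28.5156)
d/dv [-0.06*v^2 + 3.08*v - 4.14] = 3.08 - 0.12*v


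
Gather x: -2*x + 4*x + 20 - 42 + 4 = 2*x - 18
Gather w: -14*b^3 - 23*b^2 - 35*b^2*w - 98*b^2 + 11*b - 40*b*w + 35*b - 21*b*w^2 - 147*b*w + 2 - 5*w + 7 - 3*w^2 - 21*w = -14*b^3 - 121*b^2 + 46*b + w^2*(-21*b - 3) + w*(-35*b^2 - 187*b - 26) + 9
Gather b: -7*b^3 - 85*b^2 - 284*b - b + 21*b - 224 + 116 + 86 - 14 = -7*b^3 - 85*b^2 - 264*b - 36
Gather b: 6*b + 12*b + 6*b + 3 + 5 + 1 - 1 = 24*b + 8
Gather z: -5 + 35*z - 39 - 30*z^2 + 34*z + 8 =-30*z^2 + 69*z - 36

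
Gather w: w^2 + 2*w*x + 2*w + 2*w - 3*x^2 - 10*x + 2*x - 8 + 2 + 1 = w^2 + w*(2*x + 4) - 3*x^2 - 8*x - 5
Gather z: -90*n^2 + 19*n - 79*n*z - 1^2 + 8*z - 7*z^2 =-90*n^2 + 19*n - 7*z^2 + z*(8 - 79*n) - 1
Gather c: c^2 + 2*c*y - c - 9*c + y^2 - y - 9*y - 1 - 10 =c^2 + c*(2*y - 10) + y^2 - 10*y - 11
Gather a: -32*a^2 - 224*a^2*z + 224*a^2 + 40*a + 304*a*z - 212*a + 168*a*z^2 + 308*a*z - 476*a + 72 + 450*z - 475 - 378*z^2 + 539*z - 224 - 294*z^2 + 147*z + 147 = a^2*(192 - 224*z) + a*(168*z^2 + 612*z - 648) - 672*z^2 + 1136*z - 480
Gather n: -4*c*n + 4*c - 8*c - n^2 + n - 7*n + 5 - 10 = -4*c - n^2 + n*(-4*c - 6) - 5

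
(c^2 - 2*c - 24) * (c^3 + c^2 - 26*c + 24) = c^5 - c^4 - 52*c^3 + 52*c^2 + 576*c - 576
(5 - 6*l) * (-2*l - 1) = 12*l^2 - 4*l - 5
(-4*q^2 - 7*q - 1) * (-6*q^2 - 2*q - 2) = 24*q^4 + 50*q^3 + 28*q^2 + 16*q + 2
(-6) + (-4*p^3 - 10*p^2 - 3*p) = -4*p^3 - 10*p^2 - 3*p - 6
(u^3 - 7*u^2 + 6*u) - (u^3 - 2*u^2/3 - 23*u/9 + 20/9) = -19*u^2/3 + 77*u/9 - 20/9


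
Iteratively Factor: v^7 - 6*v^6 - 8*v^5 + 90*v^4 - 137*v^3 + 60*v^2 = (v)*(v^6 - 6*v^5 - 8*v^4 + 90*v^3 - 137*v^2 + 60*v) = v*(v - 1)*(v^5 - 5*v^4 - 13*v^3 + 77*v^2 - 60*v) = v*(v - 1)*(v + 4)*(v^4 - 9*v^3 + 23*v^2 - 15*v) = v*(v - 3)*(v - 1)*(v + 4)*(v^3 - 6*v^2 + 5*v) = v*(v - 5)*(v - 3)*(v - 1)*(v + 4)*(v^2 - v) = v^2*(v - 5)*(v - 3)*(v - 1)*(v + 4)*(v - 1)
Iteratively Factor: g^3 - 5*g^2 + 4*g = (g)*(g^2 - 5*g + 4) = g*(g - 4)*(g - 1)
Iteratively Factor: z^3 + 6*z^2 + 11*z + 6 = (z + 2)*(z^2 + 4*z + 3) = (z + 1)*(z + 2)*(z + 3)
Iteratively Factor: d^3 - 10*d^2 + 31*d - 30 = (d - 2)*(d^2 - 8*d + 15) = (d - 5)*(d - 2)*(d - 3)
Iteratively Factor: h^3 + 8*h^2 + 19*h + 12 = (h + 4)*(h^2 + 4*h + 3) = (h + 3)*(h + 4)*(h + 1)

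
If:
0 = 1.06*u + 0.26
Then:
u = -0.25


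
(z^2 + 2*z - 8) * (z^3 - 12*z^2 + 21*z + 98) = z^5 - 10*z^4 - 11*z^3 + 236*z^2 + 28*z - 784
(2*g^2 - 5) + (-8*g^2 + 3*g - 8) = -6*g^2 + 3*g - 13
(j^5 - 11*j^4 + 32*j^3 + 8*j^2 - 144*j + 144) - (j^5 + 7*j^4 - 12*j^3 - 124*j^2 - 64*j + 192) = -18*j^4 + 44*j^3 + 132*j^2 - 80*j - 48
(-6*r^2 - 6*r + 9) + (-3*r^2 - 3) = -9*r^2 - 6*r + 6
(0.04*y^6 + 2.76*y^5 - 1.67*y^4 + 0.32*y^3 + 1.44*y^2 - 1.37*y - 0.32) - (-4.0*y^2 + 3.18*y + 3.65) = 0.04*y^6 + 2.76*y^5 - 1.67*y^4 + 0.32*y^3 + 5.44*y^2 - 4.55*y - 3.97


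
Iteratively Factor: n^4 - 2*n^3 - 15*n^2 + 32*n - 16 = (n - 4)*(n^3 + 2*n^2 - 7*n + 4) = (n - 4)*(n - 1)*(n^2 + 3*n - 4) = (n - 4)*(n - 1)^2*(n + 4)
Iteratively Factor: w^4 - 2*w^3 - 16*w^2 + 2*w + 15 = (w + 3)*(w^3 - 5*w^2 - w + 5) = (w - 5)*(w + 3)*(w^2 - 1) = (w - 5)*(w + 1)*(w + 3)*(w - 1)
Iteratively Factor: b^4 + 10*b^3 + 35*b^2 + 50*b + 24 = (b + 2)*(b^3 + 8*b^2 + 19*b + 12) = (b + 2)*(b + 4)*(b^2 + 4*b + 3) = (b + 1)*(b + 2)*(b + 4)*(b + 3)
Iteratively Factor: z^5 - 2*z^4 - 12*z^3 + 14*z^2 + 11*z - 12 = (z - 1)*(z^4 - z^3 - 13*z^2 + z + 12) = (z - 1)*(z + 1)*(z^3 - 2*z^2 - 11*z + 12) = (z - 1)*(z + 1)*(z + 3)*(z^2 - 5*z + 4) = (z - 1)^2*(z + 1)*(z + 3)*(z - 4)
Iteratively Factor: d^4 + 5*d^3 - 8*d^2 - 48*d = (d - 3)*(d^3 + 8*d^2 + 16*d) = (d - 3)*(d + 4)*(d^2 + 4*d) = d*(d - 3)*(d + 4)*(d + 4)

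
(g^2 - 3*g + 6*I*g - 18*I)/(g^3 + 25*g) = (g^2 + g*(-3 + 6*I) - 18*I)/(g^3 + 25*g)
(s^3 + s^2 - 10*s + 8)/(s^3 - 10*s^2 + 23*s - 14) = (s + 4)/(s - 7)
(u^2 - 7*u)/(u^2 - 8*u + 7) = u/(u - 1)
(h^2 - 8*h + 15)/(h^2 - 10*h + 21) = (h - 5)/(h - 7)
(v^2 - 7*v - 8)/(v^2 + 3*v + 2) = (v - 8)/(v + 2)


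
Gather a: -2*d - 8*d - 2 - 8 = -10*d - 10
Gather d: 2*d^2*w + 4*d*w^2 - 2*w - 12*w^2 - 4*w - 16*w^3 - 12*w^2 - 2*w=2*d^2*w + 4*d*w^2 - 16*w^3 - 24*w^2 - 8*w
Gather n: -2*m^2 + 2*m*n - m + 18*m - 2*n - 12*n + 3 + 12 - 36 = -2*m^2 + 17*m + n*(2*m - 14) - 21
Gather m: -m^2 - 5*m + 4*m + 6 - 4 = -m^2 - m + 2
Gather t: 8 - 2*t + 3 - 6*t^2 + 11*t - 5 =-6*t^2 + 9*t + 6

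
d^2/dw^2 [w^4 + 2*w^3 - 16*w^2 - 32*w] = 12*w^2 + 12*w - 32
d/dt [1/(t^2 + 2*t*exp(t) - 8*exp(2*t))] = 2*(-t*exp(t) - t + 8*exp(2*t) - exp(t))/(t^2 + 2*t*exp(t) - 8*exp(2*t))^2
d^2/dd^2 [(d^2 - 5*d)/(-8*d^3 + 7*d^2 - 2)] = 2*(-64*d^6 + 960*d^5 - 840*d^4 + 357*d^3 - 522*d^2 + 210*d - 4)/(512*d^9 - 1344*d^8 + 1176*d^7 + 41*d^6 - 672*d^5 + 294*d^4 + 96*d^3 - 84*d^2 + 8)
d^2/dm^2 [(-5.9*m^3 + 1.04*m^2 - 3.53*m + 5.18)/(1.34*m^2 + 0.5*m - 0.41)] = (1.4210854715202e-14*m^5 - 3.5527136788005e-15*m^4 - 23.503456*m^3 + 66.492504*m^2 + 3.236568*m + 7.184132)/(2.406104*m^6 + 2.6934*m^5 - 1.203588*m^4 - 1.5232*m^3 + 0.368262*m^2 + 0.25215*m - 0.068921)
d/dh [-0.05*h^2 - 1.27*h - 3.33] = -0.1*h - 1.27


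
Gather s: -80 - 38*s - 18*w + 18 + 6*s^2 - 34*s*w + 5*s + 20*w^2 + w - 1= 6*s^2 + s*(-34*w - 33) + 20*w^2 - 17*w - 63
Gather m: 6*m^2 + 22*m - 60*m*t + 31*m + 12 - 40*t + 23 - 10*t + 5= 6*m^2 + m*(53 - 60*t) - 50*t + 40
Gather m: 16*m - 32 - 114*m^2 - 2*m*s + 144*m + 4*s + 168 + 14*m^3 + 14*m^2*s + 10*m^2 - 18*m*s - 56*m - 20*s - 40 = 14*m^3 + m^2*(14*s - 104) + m*(104 - 20*s) - 16*s + 96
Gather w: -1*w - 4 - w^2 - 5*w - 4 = -w^2 - 6*w - 8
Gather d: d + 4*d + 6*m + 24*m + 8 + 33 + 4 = 5*d + 30*m + 45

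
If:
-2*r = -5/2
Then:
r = 5/4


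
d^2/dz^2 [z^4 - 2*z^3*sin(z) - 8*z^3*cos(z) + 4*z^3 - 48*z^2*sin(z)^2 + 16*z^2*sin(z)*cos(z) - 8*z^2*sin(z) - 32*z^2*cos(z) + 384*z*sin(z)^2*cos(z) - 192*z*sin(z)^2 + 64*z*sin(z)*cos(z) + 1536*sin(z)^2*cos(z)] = 2*z^3*sin(z) + 8*z^3*cos(z) + 56*z^2*sin(z) - 32*z^2*sin(2*z) + 20*z^2*cos(z) - 96*z^2*cos(2*z) + 12*z^2 + 116*z*sin(z) - 320*sqrt(2)*z*sin(2*z + pi/4) - 176*z*cos(z) + 864*z*cos(3*z) + 24*z - 208*sin(z) - 368*sin(2*z) + 576*sin(3*z) - 448*cos(z) + 176*cos(2*z) + 3456*cos(3*z) - 48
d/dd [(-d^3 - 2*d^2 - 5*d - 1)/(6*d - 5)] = (-12*d^3 + 3*d^2 + 20*d + 31)/(36*d^2 - 60*d + 25)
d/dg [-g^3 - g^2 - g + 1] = -3*g^2 - 2*g - 1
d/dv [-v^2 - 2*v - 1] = -2*v - 2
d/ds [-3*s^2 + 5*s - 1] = 5 - 6*s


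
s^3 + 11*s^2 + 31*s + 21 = (s + 1)*(s + 3)*(s + 7)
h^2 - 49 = (h - 7)*(h + 7)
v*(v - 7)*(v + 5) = v^3 - 2*v^2 - 35*v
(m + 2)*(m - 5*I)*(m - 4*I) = m^3 + 2*m^2 - 9*I*m^2 - 20*m - 18*I*m - 40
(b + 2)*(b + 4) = b^2 + 6*b + 8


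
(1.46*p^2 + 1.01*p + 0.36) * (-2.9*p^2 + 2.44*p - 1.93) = -4.234*p^4 + 0.6334*p^3 - 1.3974*p^2 - 1.0709*p - 0.6948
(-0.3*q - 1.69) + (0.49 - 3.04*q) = -3.34*q - 1.2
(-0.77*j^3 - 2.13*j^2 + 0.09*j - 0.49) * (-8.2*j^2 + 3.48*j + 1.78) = 6.314*j^5 + 14.7864*j^4 - 9.521*j^3 + 0.5398*j^2 - 1.545*j - 0.8722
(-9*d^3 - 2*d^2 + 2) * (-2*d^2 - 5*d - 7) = 18*d^5 + 49*d^4 + 73*d^3 + 10*d^2 - 10*d - 14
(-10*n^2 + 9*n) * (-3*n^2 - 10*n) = 30*n^4 + 73*n^3 - 90*n^2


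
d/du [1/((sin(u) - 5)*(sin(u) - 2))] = (7 - 2*sin(u))*cos(u)/((sin(u) - 5)^2*(sin(u) - 2)^2)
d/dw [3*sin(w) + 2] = 3*cos(w)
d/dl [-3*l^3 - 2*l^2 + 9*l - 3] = -9*l^2 - 4*l + 9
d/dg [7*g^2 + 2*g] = 14*g + 2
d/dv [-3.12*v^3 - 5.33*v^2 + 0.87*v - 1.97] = -9.36*v^2 - 10.66*v + 0.87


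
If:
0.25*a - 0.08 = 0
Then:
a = 0.32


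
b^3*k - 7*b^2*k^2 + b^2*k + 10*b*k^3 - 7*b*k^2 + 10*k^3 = (b - 5*k)*(b - 2*k)*(b*k + k)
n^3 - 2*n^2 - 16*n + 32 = (n - 4)*(n - 2)*(n + 4)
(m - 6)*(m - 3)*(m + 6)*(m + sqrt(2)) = m^4 - 3*m^3 + sqrt(2)*m^3 - 36*m^2 - 3*sqrt(2)*m^2 - 36*sqrt(2)*m + 108*m + 108*sqrt(2)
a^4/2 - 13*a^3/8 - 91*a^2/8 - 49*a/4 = a*(a/2 + 1)*(a - 7)*(a + 7/4)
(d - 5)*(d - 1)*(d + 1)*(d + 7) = d^4 + 2*d^3 - 36*d^2 - 2*d + 35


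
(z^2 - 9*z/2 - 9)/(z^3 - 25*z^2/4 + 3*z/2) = 2*(2*z + 3)/(z*(4*z - 1))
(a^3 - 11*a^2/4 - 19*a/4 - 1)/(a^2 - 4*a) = a + 5/4 + 1/(4*a)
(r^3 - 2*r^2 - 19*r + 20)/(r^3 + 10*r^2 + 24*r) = (r^2 - 6*r + 5)/(r*(r + 6))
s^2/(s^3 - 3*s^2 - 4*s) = s/(s^2 - 3*s - 4)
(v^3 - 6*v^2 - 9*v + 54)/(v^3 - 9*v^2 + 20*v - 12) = (v^2 - 9)/(v^2 - 3*v + 2)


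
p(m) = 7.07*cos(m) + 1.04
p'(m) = -7.07*sin(m)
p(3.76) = -4.72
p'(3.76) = 4.10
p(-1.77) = -0.36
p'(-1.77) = 6.93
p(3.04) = -5.99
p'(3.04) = -0.72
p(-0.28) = 7.83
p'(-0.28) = 1.95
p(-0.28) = 7.83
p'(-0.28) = 1.95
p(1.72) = -0.01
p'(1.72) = -6.99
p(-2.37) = -4.03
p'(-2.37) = 4.93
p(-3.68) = -5.03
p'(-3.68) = -3.63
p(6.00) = 7.83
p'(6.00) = 1.98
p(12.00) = 7.01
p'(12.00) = 3.79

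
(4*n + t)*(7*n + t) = 28*n^2 + 11*n*t + t^2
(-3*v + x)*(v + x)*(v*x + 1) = -3*v^3*x - 2*v^2*x^2 - 3*v^2 + v*x^3 - 2*v*x + x^2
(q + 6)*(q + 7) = q^2 + 13*q + 42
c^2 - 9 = (c - 3)*(c + 3)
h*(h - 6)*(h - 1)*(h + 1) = h^4 - 6*h^3 - h^2 + 6*h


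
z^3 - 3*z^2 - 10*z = z*(z - 5)*(z + 2)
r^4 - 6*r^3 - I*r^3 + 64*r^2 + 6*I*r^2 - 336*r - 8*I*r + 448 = (r - 4)*(r - 2)*(r - 8*I)*(r + 7*I)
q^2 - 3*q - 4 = (q - 4)*(q + 1)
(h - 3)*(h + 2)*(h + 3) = h^3 + 2*h^2 - 9*h - 18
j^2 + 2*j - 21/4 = (j - 3/2)*(j + 7/2)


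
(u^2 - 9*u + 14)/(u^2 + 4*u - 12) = (u - 7)/(u + 6)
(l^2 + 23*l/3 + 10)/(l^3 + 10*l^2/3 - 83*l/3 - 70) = (3*l + 5)/(3*l^2 - 8*l - 35)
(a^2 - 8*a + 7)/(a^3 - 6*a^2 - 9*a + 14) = 1/(a + 2)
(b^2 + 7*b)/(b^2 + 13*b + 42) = b/(b + 6)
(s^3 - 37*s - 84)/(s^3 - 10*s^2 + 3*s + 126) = (s + 4)/(s - 6)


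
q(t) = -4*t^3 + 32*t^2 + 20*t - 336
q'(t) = -12*t^2 + 64*t + 20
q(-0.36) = -338.87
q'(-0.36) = -4.60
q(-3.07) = 19.93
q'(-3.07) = -289.58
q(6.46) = 50.27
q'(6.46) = -67.34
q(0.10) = -333.68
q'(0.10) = 26.28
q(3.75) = -21.94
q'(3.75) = 91.25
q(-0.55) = -336.65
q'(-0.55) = -18.83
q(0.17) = -331.69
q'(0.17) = 30.53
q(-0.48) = -337.78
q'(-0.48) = -13.48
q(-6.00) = 1560.00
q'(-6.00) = -796.00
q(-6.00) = 1560.00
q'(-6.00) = -796.00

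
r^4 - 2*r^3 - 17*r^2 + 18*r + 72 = (r - 4)*(r - 3)*(r + 2)*(r + 3)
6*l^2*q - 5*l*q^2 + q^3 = q*(-3*l + q)*(-2*l + q)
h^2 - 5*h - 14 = (h - 7)*(h + 2)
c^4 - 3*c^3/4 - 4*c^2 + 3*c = c*(c - 2)*(c - 3/4)*(c + 2)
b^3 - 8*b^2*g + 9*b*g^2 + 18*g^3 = (b - 6*g)*(b - 3*g)*(b + g)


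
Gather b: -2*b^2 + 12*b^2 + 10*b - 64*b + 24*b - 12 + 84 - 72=10*b^2 - 30*b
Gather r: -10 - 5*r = -5*r - 10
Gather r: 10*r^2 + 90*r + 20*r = 10*r^2 + 110*r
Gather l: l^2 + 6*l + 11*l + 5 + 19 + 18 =l^2 + 17*l + 42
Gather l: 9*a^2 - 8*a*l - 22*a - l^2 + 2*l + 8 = 9*a^2 - 22*a - l^2 + l*(2 - 8*a) + 8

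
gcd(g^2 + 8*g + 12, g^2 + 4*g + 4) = g + 2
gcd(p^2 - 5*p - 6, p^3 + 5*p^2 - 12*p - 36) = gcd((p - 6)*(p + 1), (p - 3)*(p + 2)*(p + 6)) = 1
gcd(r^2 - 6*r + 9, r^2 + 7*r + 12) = 1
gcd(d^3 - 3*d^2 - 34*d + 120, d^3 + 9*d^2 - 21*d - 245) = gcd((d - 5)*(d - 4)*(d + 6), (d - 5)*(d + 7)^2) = d - 5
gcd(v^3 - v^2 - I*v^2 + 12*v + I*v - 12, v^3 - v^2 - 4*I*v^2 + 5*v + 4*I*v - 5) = v - 1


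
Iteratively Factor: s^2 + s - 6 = (s - 2)*(s + 3)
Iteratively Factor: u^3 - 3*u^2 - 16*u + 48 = (u - 4)*(u^2 + u - 12) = (u - 4)*(u - 3)*(u + 4)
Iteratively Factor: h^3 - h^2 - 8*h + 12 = (h - 2)*(h^2 + h - 6) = (h - 2)*(h + 3)*(h - 2)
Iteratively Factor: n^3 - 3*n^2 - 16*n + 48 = (n - 4)*(n^2 + n - 12) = (n - 4)*(n + 4)*(n - 3)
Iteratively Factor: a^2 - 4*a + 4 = (a - 2)*(a - 2)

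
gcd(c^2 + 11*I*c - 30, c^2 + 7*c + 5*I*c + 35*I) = c + 5*I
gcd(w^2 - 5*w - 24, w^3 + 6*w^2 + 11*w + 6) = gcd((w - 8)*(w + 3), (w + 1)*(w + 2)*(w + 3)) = w + 3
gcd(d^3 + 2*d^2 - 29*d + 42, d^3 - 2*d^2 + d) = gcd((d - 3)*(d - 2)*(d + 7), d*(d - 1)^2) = 1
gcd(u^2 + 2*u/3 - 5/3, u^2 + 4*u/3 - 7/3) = u - 1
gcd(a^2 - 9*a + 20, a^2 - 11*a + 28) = a - 4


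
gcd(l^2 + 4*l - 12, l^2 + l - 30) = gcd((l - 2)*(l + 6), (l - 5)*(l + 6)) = l + 6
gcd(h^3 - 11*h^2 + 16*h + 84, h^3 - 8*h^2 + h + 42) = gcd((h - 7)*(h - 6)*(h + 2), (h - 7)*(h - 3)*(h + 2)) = h^2 - 5*h - 14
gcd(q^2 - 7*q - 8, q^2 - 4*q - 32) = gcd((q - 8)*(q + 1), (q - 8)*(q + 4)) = q - 8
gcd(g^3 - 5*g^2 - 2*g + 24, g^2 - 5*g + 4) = g - 4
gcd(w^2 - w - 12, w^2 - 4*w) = w - 4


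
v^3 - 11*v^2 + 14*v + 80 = (v - 8)*(v - 5)*(v + 2)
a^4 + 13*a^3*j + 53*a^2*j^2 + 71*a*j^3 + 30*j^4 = (a + j)^2*(a + 5*j)*(a + 6*j)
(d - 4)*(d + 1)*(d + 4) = d^3 + d^2 - 16*d - 16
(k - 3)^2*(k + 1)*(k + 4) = k^4 - k^3 - 17*k^2 + 21*k + 36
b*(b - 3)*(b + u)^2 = b^4 + 2*b^3*u - 3*b^3 + b^2*u^2 - 6*b^2*u - 3*b*u^2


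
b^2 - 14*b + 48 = (b - 8)*(b - 6)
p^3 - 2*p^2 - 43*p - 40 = (p - 8)*(p + 1)*(p + 5)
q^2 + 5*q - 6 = (q - 1)*(q + 6)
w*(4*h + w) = 4*h*w + w^2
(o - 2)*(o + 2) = o^2 - 4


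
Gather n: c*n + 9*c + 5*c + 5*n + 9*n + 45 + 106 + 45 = 14*c + n*(c + 14) + 196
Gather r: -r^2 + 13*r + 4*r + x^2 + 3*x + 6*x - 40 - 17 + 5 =-r^2 + 17*r + x^2 + 9*x - 52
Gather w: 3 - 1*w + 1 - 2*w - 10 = -3*w - 6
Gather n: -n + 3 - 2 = 1 - n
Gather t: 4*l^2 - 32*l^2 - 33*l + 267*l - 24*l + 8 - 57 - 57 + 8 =-28*l^2 + 210*l - 98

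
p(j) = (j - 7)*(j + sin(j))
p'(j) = j + (j - 7)*(cos(j) + 1) + sin(j)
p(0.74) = -8.85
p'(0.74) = -9.47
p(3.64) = -10.62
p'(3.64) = 2.75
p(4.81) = -8.35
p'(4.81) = 1.41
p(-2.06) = 26.66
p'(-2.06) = -7.75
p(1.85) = -14.48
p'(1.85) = -0.92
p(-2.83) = 30.83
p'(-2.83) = -3.61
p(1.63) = -14.11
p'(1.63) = -2.42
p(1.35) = -13.14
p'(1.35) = -4.56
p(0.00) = 0.00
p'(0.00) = -14.00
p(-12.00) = 217.81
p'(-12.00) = -46.50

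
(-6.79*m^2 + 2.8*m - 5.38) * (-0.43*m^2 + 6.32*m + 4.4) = 2.9197*m^4 - 44.1168*m^3 - 9.8666*m^2 - 21.6816*m - 23.672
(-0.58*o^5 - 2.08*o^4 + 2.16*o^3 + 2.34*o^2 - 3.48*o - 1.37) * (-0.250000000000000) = 0.145*o^5 + 0.52*o^4 - 0.54*o^3 - 0.585*o^2 + 0.87*o + 0.3425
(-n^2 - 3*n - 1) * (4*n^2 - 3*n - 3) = -4*n^4 - 9*n^3 + 8*n^2 + 12*n + 3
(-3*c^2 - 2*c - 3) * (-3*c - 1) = 9*c^3 + 9*c^2 + 11*c + 3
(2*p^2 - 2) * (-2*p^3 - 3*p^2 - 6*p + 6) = -4*p^5 - 6*p^4 - 8*p^3 + 18*p^2 + 12*p - 12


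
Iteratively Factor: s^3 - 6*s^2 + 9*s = (s - 3)*(s^2 - 3*s) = s*(s - 3)*(s - 3)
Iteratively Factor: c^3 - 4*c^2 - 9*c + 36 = (c - 3)*(c^2 - c - 12) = (c - 3)*(c + 3)*(c - 4)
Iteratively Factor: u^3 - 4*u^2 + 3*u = (u - 3)*(u^2 - u) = (u - 3)*(u - 1)*(u)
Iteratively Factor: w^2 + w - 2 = (w - 1)*(w + 2)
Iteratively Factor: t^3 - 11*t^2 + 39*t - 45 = (t - 3)*(t^2 - 8*t + 15) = (t - 5)*(t - 3)*(t - 3)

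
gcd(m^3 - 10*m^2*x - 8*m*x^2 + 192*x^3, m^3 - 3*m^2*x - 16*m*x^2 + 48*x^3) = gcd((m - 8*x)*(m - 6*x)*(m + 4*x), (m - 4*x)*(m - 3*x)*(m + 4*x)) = m + 4*x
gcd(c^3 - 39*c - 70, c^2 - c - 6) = c + 2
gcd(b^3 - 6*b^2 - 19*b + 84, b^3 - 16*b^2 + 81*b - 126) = b^2 - 10*b + 21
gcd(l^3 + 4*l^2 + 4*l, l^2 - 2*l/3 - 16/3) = l + 2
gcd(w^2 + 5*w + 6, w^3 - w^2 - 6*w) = w + 2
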